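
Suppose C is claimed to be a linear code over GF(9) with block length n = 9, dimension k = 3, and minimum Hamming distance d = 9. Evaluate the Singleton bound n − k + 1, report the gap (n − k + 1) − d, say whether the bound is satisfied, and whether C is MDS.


Singleton RHS = n − k + 1 = 7, slack = -2, bound violated (no such code; not MDS).

Singleton bound: d ≤ n − k + 1.
Here n = 9, k = 3, so n − k + 1 = 7.
Given d = 9, check d ≤ 7: NO.
Slack = (n − k + 1) − d = -2.
The slack is negative: d = 9 exceeds n − k + 1 = 7 by 2, so the Singleton bound is violated and no linear [9, 3, 9]_9 code can exist. In particular it is not MDS (MDS requires d = n − k + 1 exactly).
Description: the claimed parameters are [9, 3, 9]_9; such a code would be impossible (violates the Singleton bound).


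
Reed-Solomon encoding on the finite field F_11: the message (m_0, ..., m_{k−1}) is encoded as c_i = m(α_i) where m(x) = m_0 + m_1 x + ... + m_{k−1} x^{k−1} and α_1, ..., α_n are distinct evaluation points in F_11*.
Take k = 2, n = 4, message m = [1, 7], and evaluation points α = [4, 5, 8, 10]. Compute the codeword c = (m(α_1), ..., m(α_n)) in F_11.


c = [7, 3, 2, 5]

Message polynomial: m(x) = 1 + 7·x (mod 11).
For each evaluation point α_i, compute m(α_i) mod 11:
  α_1 = 4: Horner steps 7 → 7, so m(4) = 7.
  α_2 = 5: Horner steps 7 → 3, so m(5) = 3.
  α_3 = 8: Horner steps 7 → 2, so m(8) = 2.
  α_4 = 10: Horner steps 7 → 5, so m(10) = 5.
Codeword c = [7, 3, 2, 5] ∈ F_11^4.


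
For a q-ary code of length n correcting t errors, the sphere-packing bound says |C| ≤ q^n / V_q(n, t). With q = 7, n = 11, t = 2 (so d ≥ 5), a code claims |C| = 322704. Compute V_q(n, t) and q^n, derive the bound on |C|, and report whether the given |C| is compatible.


V_q(n, t) = 2047, q^n = 1977326743, Hamming bound = 965963, |C| = 322704 ≤ bound (satisfied).

Step 1: Compute V_q(n, t) = Σ_{j=0}^2 C(n, j) (q−1)^j.
  j = 0: C(11,0)·(6)^0 = 1·1 = 1.
  j = 1: C(11,1)·(6)^1 = 11·6 = 66.
  j = 2: C(11,2)·(6)^2 = 55·36 = 1980.
  V_q(n, t) = 1 + 66 + 1980 = 2047.
Step 2: q^n = 7^11 = 1977326743.
Step 3: Hamming bound ⌊q^n / V_q(n,t)⌋ = ⌊1977326743/2047⌋ = 965963.
Step 4: Compare |C| = 322704 to 965963: satisfied.
The claimed |C| lies below the Hamming bound.


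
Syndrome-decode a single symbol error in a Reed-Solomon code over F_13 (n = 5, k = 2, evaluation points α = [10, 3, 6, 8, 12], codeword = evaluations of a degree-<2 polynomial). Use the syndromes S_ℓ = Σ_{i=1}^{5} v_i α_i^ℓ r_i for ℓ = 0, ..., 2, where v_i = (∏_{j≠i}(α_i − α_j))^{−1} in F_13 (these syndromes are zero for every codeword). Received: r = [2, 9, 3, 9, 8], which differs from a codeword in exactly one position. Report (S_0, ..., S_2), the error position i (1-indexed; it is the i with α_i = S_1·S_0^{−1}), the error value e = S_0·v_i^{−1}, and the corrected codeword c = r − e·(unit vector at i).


S = (6, 5, 2), error at position 2, error magnitude e = 2, c = [2, 7, 3, 9, 8].

Step 1: column multipliers v_i = (∏_{j≠i}(α_i − α_j))^{−1} mod 13.
  i = 1 (α = 10): (10−3)(10−6)(10−8)(10−12) = 7·4·2·(−2) = −112 ≡ 5, so v_1 = 5^{−1} = 8 (mod 13).
  i = 2 (α = 3): (3−10)(3−6)(3−8)(3−12) = (−7)·(−3)·(−5)·(−9) = 945 ≡ 9, so v_2 = 9^{−1} = 3 (mod 13).
  i = 3 (α = 6): (6−10)(6−3)(6−8)(6−12) = (−4)·3·(−2)·(−6) = −144 ≡ 12, so v_3 = 12^{−1} = 12 (mod 13).
  i = 4 (α = 8): (8−10)(8−3)(8−6)(8−12) = (−2)·5·2·(−4) = 80 ≡ 2, so v_4 = 2^{−1} = 7 (mod 13).
  i = 5 (α = 12): (12−10)(12−3)(12−6)(12−8) = 2·9·6·4 = 432 ≡ 3, so v_5 = 3^{−1} = 9 (mod 13).
  v = [8, 3, 12, 7, 9].
Step 2: syndromes of r = [2, 9, 3, 9, 8] (all sums mod 13).
  S_0 = Σ v_i r_i = 8·2 + 3·9 + 12·3 + 7·9 + 9·8 = 214 ≡ 6.
  S_1 = Σ v_i α_i r_i = 8·10·2 + 3·3·9 + 12·6·3 + 7·8·9 + 9·12·8 = 1825 ≡ 5.
  α_i^2 mod 13 = [9, 9, 10, 12, 1].
  S_2 = Σ v_i α_i^2 r_i = 8·9·2 + 3·9·9 + 12·10·3 + 7·12·9 + 9·1·8 = 1575 ≡ 2.
  S = (6, 5, 2) ≠ 0, so r is not a codeword (an error is present).
Step 3: locate the error. For a single error e at position i, S_ℓ = v_i·e·α_i^ℓ, so α_err = S_1/S_0.
  S_0^{−1} = 6^{−1} = 11 (mod 13), so α_err = 5·11 = 55 ≡ 3 = α_2. Error position i = 2.
  Consistency check: S_2/S_1 = 2·8 = 16 ≡ 3 = α_err ✓ (single-error assumption holds).
Step 4: error magnitude e = S_0/v_2 = S_0·∏_{j≠2}(α_2 − α_j) = 6·9 = 54 ≡ 2 (mod 13).
Step 5: correct position 2: c_2 = r_2 − e = 9 − 2 ≡ 7 (mod 13). Hence c = [2, 7, 3, 9, 8].
  Check: interpolating c through the α_i gives m(x) = 11 + 3·x (degree < 2) with m(α_i) = c_i for every i, so c is indeed a codeword.


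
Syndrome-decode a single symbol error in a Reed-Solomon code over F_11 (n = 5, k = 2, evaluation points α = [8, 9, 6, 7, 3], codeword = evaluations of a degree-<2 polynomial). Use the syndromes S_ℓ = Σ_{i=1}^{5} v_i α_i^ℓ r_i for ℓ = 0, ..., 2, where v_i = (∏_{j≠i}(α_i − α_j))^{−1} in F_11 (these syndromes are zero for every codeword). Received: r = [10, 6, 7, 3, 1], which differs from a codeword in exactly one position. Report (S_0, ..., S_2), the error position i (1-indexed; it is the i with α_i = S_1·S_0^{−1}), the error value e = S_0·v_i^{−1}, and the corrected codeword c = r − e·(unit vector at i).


S = (6, 7, 10), error at position 5, error magnitude e = 4, c = [10, 6, 7, 3, 8].

Step 1: column multipliers v_i = (∏_{j≠i}(α_i − α_j))^{−1} mod 11.
  i = 1 (α = 8): (8−9)(8−6)(8−7)(8−3) = (−1)·2·1·5 = −10 ≡ 1, so v_1 = 1^{−1} = 1 (mod 11).
  i = 2 (α = 9): (9−8)(9−6)(9−7)(9−3) = 1·3·2·6 = 36 ≡ 3, so v_2 = 3^{−1} = 4 (mod 11).
  i = 3 (α = 6): (6−8)(6−9)(6−7)(6−3) = (−2)·(−3)·(−1)·3 = −18 ≡ 4, so v_3 = 4^{−1} = 3 (mod 11).
  i = 4 (α = 7): (7−8)(7−9)(7−6)(7−3) = (−1)·(−2)·1·4 = 8 ≡ 8, so v_4 = 8^{−1} = 7 (mod 11).
  i = 5 (α = 3): (3−8)(3−9)(3−6)(3−7) = (−5)·(−6)·(−3)·(−4) = 360 ≡ 8, so v_5 = 8^{−1} = 7 (mod 11).
  v = [1, 4, 3, 7, 7].
Step 2: syndromes of r = [10, 6, 7, 3, 1] (all sums mod 11).
  S_0 = Σ v_i r_i = 1·10 + 4·6 + 3·7 + 7·3 + 7·1 = 83 ≡ 6.
  S_1 = Σ v_i α_i r_i = 1·8·10 + 4·9·6 + 3·6·7 + 7·7·3 + 7·3·1 = 590 ≡ 7.
  α_i^2 mod 11 = [9, 4, 3, 5, 9].
  S_2 = Σ v_i α_i^2 r_i = 1·9·10 + 4·4·6 + 3·3·7 + 7·5·3 + 7·9·1 = 417 ≡ 10.
  S = (6, 7, 10) ≠ 0, so r is not a codeword (an error is present).
Step 3: locate the error. For a single error e at position i, S_ℓ = v_i·e·α_i^ℓ, so α_err = S_1/S_0.
  S_0^{−1} = 6^{−1} = 2 (mod 11), so α_err = 7·2 = 14 ≡ 3 = α_5. Error position i = 5.
  Consistency check: S_2/S_1 = 10·8 = 80 ≡ 3 = α_err ✓ (single-error assumption holds).
Step 4: error magnitude e = S_0/v_5 = S_0·∏_{j≠5}(α_5 − α_j) = 6·8 = 48 ≡ 4 (mod 11).
Step 5: correct position 5: c_5 = r_5 − e = 1 − 4 ≡ 8 (mod 11). Hence c = [10, 6, 7, 3, 8].
  Check: interpolating c through the α_i gives m(x) = 9 + 7·x (degree < 2) with m(α_i) = c_i for every i, so c is indeed a codeword.


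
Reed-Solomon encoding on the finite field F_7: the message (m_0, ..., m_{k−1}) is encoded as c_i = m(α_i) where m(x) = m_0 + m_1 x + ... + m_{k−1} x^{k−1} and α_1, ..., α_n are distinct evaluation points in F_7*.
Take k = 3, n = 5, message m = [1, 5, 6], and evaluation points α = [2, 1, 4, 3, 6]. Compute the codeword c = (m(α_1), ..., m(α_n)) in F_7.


c = [0, 5, 5, 0, 2]

Message polynomial: m(x) = 1 + 5·x + 6·x^2 (mod 7).
For each evaluation point α_i, compute m(α_i) mod 7:
  α_1 = 2: Horner steps 6 → 3 → 0, so m(2) = 0.
  α_2 = 1: Horner steps 6 → 4 → 5, so m(1) = 5.
  α_3 = 4: Horner steps 6 → 1 → 5, so m(4) = 5.
  α_4 = 3: Horner steps 6 → 2 → 0, so m(3) = 0.
  α_5 = 6: Horner steps 6 → 6 → 2, so m(6) = 2.
Codeword c = [0, 5, 5, 0, 2] ∈ F_7^5.


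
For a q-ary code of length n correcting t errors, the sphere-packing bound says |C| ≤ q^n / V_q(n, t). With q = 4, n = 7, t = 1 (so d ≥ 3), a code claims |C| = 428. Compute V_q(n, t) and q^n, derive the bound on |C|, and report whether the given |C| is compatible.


V_q(n, t) = 22, q^n = 16384, Hamming bound = 744, |C| = 428 ≤ bound (satisfied).

Step 1: Compute V_q(n, t) = Σ_{j=0}^1 C(n, j) (q−1)^j.
  j = 0: C(7,0)·(3)^0 = 1·1 = 1.
  j = 1: C(7,1)·(3)^1 = 7·3 = 21.
  V_q(n, t) = 1 + 21 = 22.
Step 2: q^n = 4^7 = 16384.
Step 3: Hamming bound ⌊q^n / V_q(n,t)⌋ = ⌊16384/22⌋ = 744.
Step 4: Compare |C| = 428 to 744: satisfied.
The claimed |C| lies below the Hamming bound.


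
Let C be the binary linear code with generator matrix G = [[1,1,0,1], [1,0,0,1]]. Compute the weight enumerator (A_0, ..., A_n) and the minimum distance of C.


Weight distribution: A_0 = 1, A_1 = 1, A_2 = 1, A_3 = 1. Minimum distance d = 1.

Enumerate all 2^2 = 4 messages m ∈ F_2^2.
For each, compute codeword c = mG in F_2^4, then tally its weight.
  m = 00 → c = 0000, weight = 0.
  m = 10 → c = 1101, weight = 3.
  m = 01 → c = 1001, weight = 2.
  m = 11 → c = 0100, weight = 1.
Tally weights:
  weight 0: 1 codewords.
  weight 1: 1 codewords.
  weight 2: 1 codewords.
  weight 3: 1 codewords.
Minimum distance d = smallest w > 0 with A_w > 0 = 1.
Sanity: Σ A_w = 4 = 2^2 = 4 ✓.


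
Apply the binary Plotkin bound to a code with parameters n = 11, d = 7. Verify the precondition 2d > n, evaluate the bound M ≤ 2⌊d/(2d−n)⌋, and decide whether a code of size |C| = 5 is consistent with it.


Plotkin bound M ≤ 4; given |C| = 5 > bound (violated).

Check applicability: 2d = 14, n = 11.
2d − n = 3 > 0, so Plotkin applies.
Compute d/(2d−n) = 7/3 ≈ 2.3333.
⌊d/(2d−n)⌋ = 2.
Plotkin bound: M ≤ 2·2 = 4.
Given |C| = 5, check: VIOLATED.
This |C| is above the Plotkin bound, so no binary code with n = 11, d = 7 and 5 codewords exists.


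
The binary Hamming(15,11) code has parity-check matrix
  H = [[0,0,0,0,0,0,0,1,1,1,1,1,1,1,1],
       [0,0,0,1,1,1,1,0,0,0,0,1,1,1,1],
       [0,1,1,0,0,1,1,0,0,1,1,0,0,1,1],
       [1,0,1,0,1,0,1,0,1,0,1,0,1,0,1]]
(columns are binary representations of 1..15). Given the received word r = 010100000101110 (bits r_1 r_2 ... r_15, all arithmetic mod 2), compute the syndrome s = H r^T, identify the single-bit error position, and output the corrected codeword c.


s = (0, 0, 1, 1)^T, error position = 3, corrected codeword c = 011100000101110

Compute s = H r^T mod 2 one row at a time:
  s_1 = 0 + 0 + 1 + 0 + 1 + 1 + 1 + 0 = 4 ≡ 0 (mod 2).
  s_2 = 1 + 0 + 0 + 0 + 1 + 1 + 1 + 0 = 4 ≡ 0 (mod 2).
  s_3 = 1 + 0 + 0 + 0 + 1 + 0 + 1 + 0 = 3 ≡ 1 (mod 2).
  s_4 = 0 + 0 + 0 + 0 + 0 + 0 + 1 + 0 = 1 ≡ 1 (mod 2).
s = (0, 0, 1, 1)^T — this equals column 3 of H (binary 0011), so error is at position 3.
Correct: flip bit 3 of r = 010100000101110 to get c = 011100000101110.


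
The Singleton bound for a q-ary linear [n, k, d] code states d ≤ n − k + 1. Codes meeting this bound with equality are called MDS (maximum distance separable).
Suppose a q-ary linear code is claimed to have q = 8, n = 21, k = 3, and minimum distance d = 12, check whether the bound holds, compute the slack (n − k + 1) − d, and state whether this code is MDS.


Singleton RHS = n − k + 1 = 19, slack = 7, bound satisfied, not MDS.

Singleton bound: d ≤ n − k + 1.
Here n = 21, k = 3, so n − k + 1 = 19.
Given d = 12, check d ≤ 19: YES.
Slack = (n − k + 1) − d = 7.
The code is NOT MDS (slack = 7 > 0).
Description: the claimed parameters are [21, 3, 12]_8; such a code would be non-MDS.


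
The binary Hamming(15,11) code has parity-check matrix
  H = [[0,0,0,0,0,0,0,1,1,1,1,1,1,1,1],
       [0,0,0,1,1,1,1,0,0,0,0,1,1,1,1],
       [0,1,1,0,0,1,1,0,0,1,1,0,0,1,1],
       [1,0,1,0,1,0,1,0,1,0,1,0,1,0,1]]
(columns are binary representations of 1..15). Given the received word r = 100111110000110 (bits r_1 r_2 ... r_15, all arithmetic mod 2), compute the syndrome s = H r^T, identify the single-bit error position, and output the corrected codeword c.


s = (1, 0, 1, 0)^T, error position = 10, corrected codeword c = 100111110100110

Compute s = H r^T mod 2 one row at a time:
  s_1 = 1 + 0 + 0 + 0 + 0 + 1 + 1 + 0 = 3 ≡ 1 (mod 2).
  s_2 = 1 + 1 + 1 + 1 + 0 + 1 + 1 + 0 = 6 ≡ 0 (mod 2).
  s_3 = 0 + 0 + 1 + 1 + 0 + 0 + 1 + 0 = 3 ≡ 1 (mod 2).
  s_4 = 1 + 0 + 1 + 1 + 0 + 0 + 1 + 0 = 4 ≡ 0 (mod 2).
s = (1, 0, 1, 0)^T — this equals column 10 of H (binary 1010), so error is at position 10.
Correct: flip bit 10 of r = 100111110000110 to get c = 100111110100110.


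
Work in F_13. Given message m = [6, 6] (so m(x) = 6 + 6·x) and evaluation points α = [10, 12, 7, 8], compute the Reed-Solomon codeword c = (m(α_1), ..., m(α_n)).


c = [1, 0, 9, 2]

Message polynomial: m(x) = 6 + 6·x (mod 13).
For each evaluation point α_i, compute m(α_i) mod 13:
  α_1 = 10: Horner steps 6 → 1, so m(10) = 1.
  α_2 = 12: Horner steps 6 → 0, so m(12) = 0.
  α_3 = 7: Horner steps 6 → 9, so m(7) = 9.
  α_4 = 8: Horner steps 6 → 2, so m(8) = 2.
Codeword c = [1, 0, 9, 2] ∈ F_13^4.


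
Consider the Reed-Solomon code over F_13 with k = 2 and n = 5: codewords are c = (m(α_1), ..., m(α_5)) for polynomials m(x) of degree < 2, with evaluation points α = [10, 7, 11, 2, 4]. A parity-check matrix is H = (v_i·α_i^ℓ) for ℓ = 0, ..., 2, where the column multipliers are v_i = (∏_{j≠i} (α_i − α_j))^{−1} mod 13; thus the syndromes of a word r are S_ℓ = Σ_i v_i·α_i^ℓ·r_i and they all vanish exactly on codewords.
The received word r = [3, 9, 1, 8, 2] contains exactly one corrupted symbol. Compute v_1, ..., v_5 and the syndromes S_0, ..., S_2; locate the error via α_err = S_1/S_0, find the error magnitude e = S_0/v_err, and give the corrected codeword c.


S = (3, 6, 12), error at position 4, error magnitude e = 2, c = [3, 9, 1, 6, 2].

Step 1: column multipliers v_i = (∏_{j≠i}(α_i − α_j))^{−1} mod 13.
  i = 1 (α = 10): (10−7)(10−11)(10−2)(10−4) = 3·(−1)·8·6 = −144 ≡ 12, so v_1 = 12^{−1} = 12 (mod 13).
  i = 2 (α = 7): (7−10)(7−11)(7−2)(7−4) = (−3)·(−4)·5·3 = 180 ≡ 11, so v_2 = 11^{−1} = 6 (mod 13).
  i = 3 (α = 11): (11−10)(11−7)(11−2)(11−4) = 1·4·9·7 = 252 ≡ 5, so v_3 = 5^{−1} = 8 (mod 13).
  i = 4 (α = 2): (2−10)(2−7)(2−11)(2−4) = (−8)·(−5)·(−9)·(−2) = 720 ≡ 5, so v_4 = 5^{−1} = 8 (mod 13).
  i = 5 (α = 4): (4−10)(4−7)(4−11)(4−2) = (−6)·(−3)·(−7)·2 = −252 ≡ 8, so v_5 = 8^{−1} = 5 (mod 13).
  v = [12, 6, 8, 8, 5].
Step 2: syndromes of r = [3, 9, 1, 8, 2] (all sums mod 13).
  S_0 = Σ v_i r_i = 12·3 + 6·9 + 8·1 + 8·8 + 5·2 = 172 ≡ 3.
  S_1 = Σ v_i α_i r_i = 12·10·3 + 6·7·9 + 8·11·1 + 8·2·8 + 5·4·2 = 994 ≡ 6.
  α_i^2 mod 13 = [9, 10, 4, 4, 3].
  S_2 = Σ v_i α_i^2 r_i = 12·9·3 + 6·10·9 + 8·4·1 + 8·4·8 + 5·3·2 = 1182 ≡ 12.
  S = (3, 6, 12) ≠ 0, so r is not a codeword (an error is present).
Step 3: locate the error. For a single error e at position i, S_ℓ = v_i·e·α_i^ℓ, so α_err = S_1/S_0.
  S_0^{−1} = 3^{−1} = 9 (mod 13), so α_err = 6·9 = 54 ≡ 2 = α_4. Error position i = 4.
  Consistency check: S_2/S_1 = 12·11 = 132 ≡ 2 = α_err ✓ (single-error assumption holds).
Step 4: error magnitude e = S_0/v_4 = S_0·∏_{j≠4}(α_4 − α_j) = 3·5 = 15 ≡ 2 (mod 13).
Step 5: correct position 4: c_4 = r_4 − e = 8 − 2 ≡ 6 (mod 13). Hence c = [3, 9, 1, 6, 2].
  Check: interpolating c through the α_i gives m(x) = 10 + 11·x (degree < 2) with m(α_i) = c_i for every i, so c is indeed a codeword.


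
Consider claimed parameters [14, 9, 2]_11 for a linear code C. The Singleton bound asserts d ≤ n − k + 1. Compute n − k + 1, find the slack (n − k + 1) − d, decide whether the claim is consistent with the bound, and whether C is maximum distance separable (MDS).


Singleton RHS = n − k + 1 = 6, slack = 4, bound satisfied, not MDS.

Singleton bound: d ≤ n − k + 1.
Here n = 14, k = 9, so n − k + 1 = 6.
Given d = 2, check d ≤ 6: YES.
Slack = (n − k + 1) − d = 4.
The code is NOT MDS (slack = 4 > 0).
Description: the claimed parameters are [14, 9, 2]_11; such a code would be non-MDS.


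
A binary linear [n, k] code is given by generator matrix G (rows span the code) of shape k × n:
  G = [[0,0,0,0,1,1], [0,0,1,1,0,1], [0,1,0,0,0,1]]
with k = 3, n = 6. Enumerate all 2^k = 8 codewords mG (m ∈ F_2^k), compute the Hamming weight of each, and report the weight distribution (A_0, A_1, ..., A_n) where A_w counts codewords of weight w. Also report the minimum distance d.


Weight distribution: A_0 = 1, A_2 = 3, A_3 = 3, A_5 = 1. Minimum distance d = 2.

Enumerate all 2^3 = 8 messages m ∈ F_2^3.
For each, compute codeword c = mG in F_2^6, then tally its weight.
  m = 000 → c = 000000, weight = 0.
  m = 100 → c = 000011, weight = 2.
  m = 010 → c = 001101, weight = 3.
  m = 110 → c = 001110, weight = 3.
  m = 001 → c = 010001, weight = 2.
  m = 101 → c = 010010, weight = 2.
  m = 011 → c = 011100, weight = 3.
  m = 111 → c = 011111, weight = 5.
Tally weights:
  weight 0: 1 codewords.
  weight 2: 3 codewords.
  weight 3: 3 codewords.
  weight 5: 1 codewords.
Minimum distance d = smallest w > 0 with A_w > 0 = 2.
Sanity: Σ A_w = 8 = 2^3 = 8 ✓.


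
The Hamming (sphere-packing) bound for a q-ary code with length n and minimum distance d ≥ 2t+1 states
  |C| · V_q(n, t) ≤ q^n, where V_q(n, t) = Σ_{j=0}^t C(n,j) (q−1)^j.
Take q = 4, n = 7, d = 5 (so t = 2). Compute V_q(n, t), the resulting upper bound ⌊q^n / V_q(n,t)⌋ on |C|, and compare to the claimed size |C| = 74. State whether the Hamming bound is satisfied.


V_q(n, t) = 211, q^n = 16384, Hamming bound = 77, |C| = 74 ≤ bound (satisfied).

Step 1: Compute V_q(n, t) = Σ_{j=0}^2 C(n, j) (q−1)^j.
  j = 0: C(7,0)·(3)^0 = 1·1 = 1.
  j = 1: C(7,1)·(3)^1 = 7·3 = 21.
  j = 2: C(7,2)·(3)^2 = 21·9 = 189.
  V_q(n, t) = 1 + 21 + 189 = 211.
Step 2: q^n = 4^7 = 16384.
Step 3: Hamming bound ⌊q^n / V_q(n,t)⌋ = ⌊16384/211⌋ = 77.
Step 4: Compare |C| = 74 to 77: satisfied.
The claimed |C| lies below the Hamming bound.


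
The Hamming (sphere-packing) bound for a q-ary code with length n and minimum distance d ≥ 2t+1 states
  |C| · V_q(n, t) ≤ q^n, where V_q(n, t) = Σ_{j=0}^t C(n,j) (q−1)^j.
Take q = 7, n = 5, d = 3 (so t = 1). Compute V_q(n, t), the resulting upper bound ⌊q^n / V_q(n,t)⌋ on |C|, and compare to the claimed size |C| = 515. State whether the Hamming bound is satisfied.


V_q(n, t) = 31, q^n = 16807, Hamming bound = 542, |C| = 515 ≤ bound (satisfied).

Step 1: Compute V_q(n, t) = Σ_{j=0}^1 C(n, j) (q−1)^j.
  j = 0: C(5,0)·(6)^0 = 1·1 = 1.
  j = 1: C(5,1)·(6)^1 = 5·6 = 30.
  V_q(n, t) = 1 + 30 = 31.
Step 2: q^n = 7^5 = 16807.
Step 3: Hamming bound ⌊q^n / V_q(n,t)⌋ = ⌊16807/31⌋ = 542.
Step 4: Compare |C| = 515 to 542: satisfied.
The claimed |C| lies below the Hamming bound.


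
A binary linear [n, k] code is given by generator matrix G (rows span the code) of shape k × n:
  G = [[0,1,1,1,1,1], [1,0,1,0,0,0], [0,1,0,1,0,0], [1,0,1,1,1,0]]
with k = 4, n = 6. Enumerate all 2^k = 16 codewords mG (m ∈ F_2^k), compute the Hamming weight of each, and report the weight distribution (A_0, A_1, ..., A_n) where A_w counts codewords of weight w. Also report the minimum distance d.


Weight distribution: A_0 = 1, A_2 = 4, A_3 = 6, A_4 = 3, A_5 = 2. Minimum distance d = 2.

Enumerate all 2^4 = 16 messages m ∈ F_2^4.
For each, compute codeword c = mG in F_2^6, then tally its weight.
  m = 0000 → c = 000000, weight = 0.
  m = 1000 → c = 011111, weight = 5.
  m = 0100 → c = 101000, weight = 2.
  m = 1100 → c = 110111, weight = 5.
  m = 0010 → c = 010100, weight = 2.
  m = 1010 → c = 001011, weight = 3.
  m = 0110 → c = 111100, weight = 4.
  m = 1110 → c = 100011, weight = 3.
  m = 0001 → c = 101110, weight = 4.
  m = 1001 → c = 110001, weight = 3.
  m = 0101 → c = 000110, weight = 2.
  m = 1101 → c = 011001, weight = 3.
  m = 0011 → c = 111010, weight = 4.
  m = 1011 → c = 100101, weight = 3.
  m = 0111 → c = 010010, weight = 2.
  m = 1111 → c = 001101, weight = 3.
Tally weights:
  weight 0: 1 codewords.
  weight 2: 4 codewords.
  weight 3: 6 codewords.
  weight 4: 3 codewords.
  weight 5: 2 codewords.
Minimum distance d = smallest w > 0 with A_w > 0 = 2.
Sanity: Σ A_w = 16 = 2^4 = 16 ✓.


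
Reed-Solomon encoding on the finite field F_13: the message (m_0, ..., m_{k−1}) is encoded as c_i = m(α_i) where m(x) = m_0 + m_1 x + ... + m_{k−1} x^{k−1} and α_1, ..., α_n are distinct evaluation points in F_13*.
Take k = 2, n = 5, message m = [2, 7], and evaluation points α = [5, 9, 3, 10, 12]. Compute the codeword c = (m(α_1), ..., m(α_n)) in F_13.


c = [11, 0, 10, 7, 8]

Message polynomial: m(x) = 2 + 7·x (mod 13).
For each evaluation point α_i, compute m(α_i) mod 13:
  α_1 = 5: Horner steps 7 → 11, so m(5) = 11.
  α_2 = 9: Horner steps 7 → 0, so m(9) = 0.
  α_3 = 3: Horner steps 7 → 10, so m(3) = 10.
  α_4 = 10: Horner steps 7 → 7, so m(10) = 7.
  α_5 = 12: Horner steps 7 → 8, so m(12) = 8.
Codeword c = [11, 0, 10, 7, 8] ∈ F_13^5.


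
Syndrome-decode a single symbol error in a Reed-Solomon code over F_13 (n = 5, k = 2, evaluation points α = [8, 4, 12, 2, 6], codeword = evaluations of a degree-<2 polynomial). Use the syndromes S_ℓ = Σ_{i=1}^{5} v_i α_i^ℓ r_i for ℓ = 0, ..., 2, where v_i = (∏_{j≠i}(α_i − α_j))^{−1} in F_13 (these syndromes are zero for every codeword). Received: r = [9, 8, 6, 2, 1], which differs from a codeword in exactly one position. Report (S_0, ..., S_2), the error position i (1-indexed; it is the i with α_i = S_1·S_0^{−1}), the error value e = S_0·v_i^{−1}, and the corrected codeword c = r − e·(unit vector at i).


S = (5, 1, 8), error at position 1, error magnitude e = 2, c = [7, 8, 6, 2, 1].

Step 1: column multipliers v_i = (∏_{j≠i}(α_i − α_j))^{−1} mod 13.
  i = 1 (α = 8): (8−4)(8−12)(8−2)(8−6) = 4·(−4)·6·2 = −192 ≡ 3, so v_1 = 3^{−1} = 9 (mod 13).
  i = 2 (α = 4): (4−8)(4−12)(4−2)(4−6) = (−4)·(−8)·2·(−2) = −128 ≡ 2, so v_2 = 2^{−1} = 7 (mod 13).
  i = 3 (α = 12): (12−8)(12−4)(12−2)(12−6) = 4·8·10·6 = 1920 ≡ 9, so v_3 = 9^{−1} = 3 (mod 13).
  i = 4 (α = 2): (2−8)(2−4)(2−12)(2−6) = (−6)·(−2)·(−10)·(−4) = 480 ≡ 12, so v_4 = 12^{−1} = 12 (mod 13).
  i = 5 (α = 6): (6−8)(6−4)(6−12)(6−2) = (−2)·2·(−6)·4 = 96 ≡ 5, so v_5 = 5^{−1} = 8 (mod 13).
  v = [9, 7, 3, 12, 8].
Step 2: syndromes of r = [9, 8, 6, 2, 1] (all sums mod 13).
  S_0 = Σ v_i r_i = 9·9 + 7·8 + 3·6 + 12·2 + 8·1 = 187 ≡ 5.
  S_1 = Σ v_i α_i r_i = 9·8·9 + 7·4·8 + 3·12·6 + 12·2·2 + 8·6·1 = 1184 ≡ 1.
  α_i^2 mod 13 = [12, 3, 1, 4, 10].
  S_2 = Σ v_i α_i^2 r_i = 9·12·9 + 7·3·8 + 3·1·6 + 12·4·2 + 8·10·1 = 1334 ≡ 8.
  S = (5, 1, 8) ≠ 0, so r is not a codeword (an error is present).
Step 3: locate the error. For a single error e at position i, S_ℓ = v_i·e·α_i^ℓ, so α_err = S_1/S_0.
  S_0^{−1} = 5^{−1} = 8 (mod 13), so α_err = 1·8 = 8 ≡ 8 = α_1. Error position i = 1.
  Consistency check: S_2/S_1 = 8·1 = 8 ≡ 8 = α_err ✓ (single-error assumption holds).
Step 4: error magnitude e = S_0/v_1 = S_0·∏_{j≠1}(α_1 − α_j) = 5·3 = 15 ≡ 2 (mod 13).
Step 5: correct position 1: c_1 = r_1 − e = 9 − 2 ≡ 7 (mod 13). Hence c = [7, 8, 6, 2, 1].
  Check: interpolating c through the α_i gives m(x) = 9 + 3·x (degree < 2) with m(α_i) = c_i for every i, so c is indeed a codeword.


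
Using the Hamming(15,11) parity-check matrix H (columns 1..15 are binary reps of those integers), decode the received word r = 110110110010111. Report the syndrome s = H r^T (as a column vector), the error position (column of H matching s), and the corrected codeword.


s = (1, 0, 1, 0)^T, error position = 10, corrected codeword c = 110110110110111

Compute s = H r^T mod 2 one row at a time:
  s_1 = 1 + 0 + 0 + 1 + 0 + 1 + 1 + 1 = 5 ≡ 1 (mod 2).
  s_2 = 1 + 1 + 0 + 1 + 0 + 1 + 1 + 1 = 6 ≡ 0 (mod 2).
  s_3 = 1 + 0 + 0 + 1 + 0 + 1 + 1 + 1 = 5 ≡ 1 (mod 2).
  s_4 = 1 + 0 + 1 + 1 + 0 + 1 + 1 + 1 = 6 ≡ 0 (mod 2).
s = (1, 0, 1, 0)^T — this equals column 10 of H (binary 1010), so error is at position 10.
Correct: flip bit 10 of r = 110110110010111 to get c = 110110110110111.


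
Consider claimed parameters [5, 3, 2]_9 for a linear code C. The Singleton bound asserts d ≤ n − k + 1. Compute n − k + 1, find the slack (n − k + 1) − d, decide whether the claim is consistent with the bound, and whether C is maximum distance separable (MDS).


Singleton RHS = n − k + 1 = 3, slack = 1, bound satisfied, not MDS.

Singleton bound: d ≤ n − k + 1.
Here n = 5, k = 3, so n − k + 1 = 3.
Given d = 2, check d ≤ 3: YES.
Slack = (n − k + 1) − d = 1.
The code is NOT MDS (slack = 1 > 0).
Description: the claimed parameters are [5, 3, 2]_9; such a code would be non-MDS.


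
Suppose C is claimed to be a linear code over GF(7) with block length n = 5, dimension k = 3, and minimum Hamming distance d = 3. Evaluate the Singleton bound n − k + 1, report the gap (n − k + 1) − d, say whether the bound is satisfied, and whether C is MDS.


Singleton RHS = n − k + 1 = 3, slack = 0, bound satisfied, MDS.

Singleton bound: d ≤ n − k + 1.
Here n = 5, k = 3, so n − k + 1 = 3.
Given d = 3, check d ≤ 3: YES.
Slack = (n − k + 1) − d = 0.
The code is MDS (slack = 0).
Description: the claimed parameters are [5, 3, 3]_7; such a code would be MDS (meets Singleton bound).


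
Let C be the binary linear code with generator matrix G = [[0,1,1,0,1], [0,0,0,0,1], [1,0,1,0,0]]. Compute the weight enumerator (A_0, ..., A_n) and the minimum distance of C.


Weight distribution: A_0 = 1, A_1 = 1, A_2 = 3, A_3 = 3. Minimum distance d = 1.

Enumerate all 2^3 = 8 messages m ∈ F_2^3.
For each, compute codeword c = mG in F_2^5, then tally its weight.
  m = 000 → c = 00000, weight = 0.
  m = 100 → c = 01101, weight = 3.
  m = 010 → c = 00001, weight = 1.
  m = 110 → c = 01100, weight = 2.
  m = 001 → c = 10100, weight = 2.
  m = 101 → c = 11001, weight = 3.
  m = 011 → c = 10101, weight = 3.
  m = 111 → c = 11000, weight = 2.
Tally weights:
  weight 0: 1 codewords.
  weight 1: 1 codewords.
  weight 2: 3 codewords.
  weight 3: 3 codewords.
Minimum distance d = smallest w > 0 with A_w > 0 = 1.
Sanity: Σ A_w = 8 = 2^3 = 8 ✓.


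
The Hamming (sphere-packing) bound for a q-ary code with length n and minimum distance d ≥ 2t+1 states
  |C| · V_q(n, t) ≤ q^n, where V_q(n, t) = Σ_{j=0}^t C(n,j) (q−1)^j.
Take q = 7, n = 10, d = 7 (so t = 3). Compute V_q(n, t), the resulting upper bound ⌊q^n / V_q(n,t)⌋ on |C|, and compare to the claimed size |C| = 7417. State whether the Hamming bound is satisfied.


V_q(n, t) = 27601, q^n = 282475249, Hamming bound = 10234, |C| = 7417 ≤ bound (satisfied).

Step 1: Compute V_q(n, t) = Σ_{j=0}^3 C(n, j) (q−1)^j.
  j = 0: C(10,0)·(6)^0 = 1·1 = 1.
  j = 1: C(10,1)·(6)^1 = 10·6 = 60.
  j = 2: C(10,2)·(6)^2 = 45·36 = 1620.
  j = 3: C(10,3)·(6)^3 = 120·216 = 25920.
  V_q(n, t) = 1 + 60 + 1620 + 25920 = 27601.
Step 2: q^n = 7^10 = 282475249.
Step 3: Hamming bound ⌊q^n / V_q(n,t)⌋ = ⌊282475249/27601⌋ = 10234.
Step 4: Compare |C| = 7417 to 10234: satisfied.
The claimed |C| lies below the Hamming bound.


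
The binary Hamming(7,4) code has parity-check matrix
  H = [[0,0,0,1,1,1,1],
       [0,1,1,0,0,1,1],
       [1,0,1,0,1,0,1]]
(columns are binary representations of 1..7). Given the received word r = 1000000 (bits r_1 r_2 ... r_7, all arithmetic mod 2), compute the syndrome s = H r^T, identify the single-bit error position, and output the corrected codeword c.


s = (0, 0, 1)^T, error position = 1, corrected codeword c = 0000000

Compute s = H r^T mod 2 one row at a time:
  s_1 = 0 + 0 + 0 + 0 = 0 ≡ 0 (mod 2).
  s_2 = 0 + 0 + 0 + 0 = 0 ≡ 0 (mod 2).
  s_3 = 1 + 0 + 0 + 0 = 1 ≡ 1 (mod 2).
s = (0, 0, 1)^T — this equals column 1 of H (binary 001), so error is at position 1.
Correct: flip bit 1 of r = 1000000 to get c = 0000000.


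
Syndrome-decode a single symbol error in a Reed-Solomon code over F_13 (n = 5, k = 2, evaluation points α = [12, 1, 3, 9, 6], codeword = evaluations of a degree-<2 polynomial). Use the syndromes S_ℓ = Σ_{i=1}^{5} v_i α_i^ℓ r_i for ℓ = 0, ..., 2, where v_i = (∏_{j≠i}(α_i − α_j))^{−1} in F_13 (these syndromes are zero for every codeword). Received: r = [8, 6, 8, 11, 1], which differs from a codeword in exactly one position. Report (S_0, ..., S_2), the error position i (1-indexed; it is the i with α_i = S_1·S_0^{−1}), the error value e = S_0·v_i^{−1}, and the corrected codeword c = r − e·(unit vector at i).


S = (4, 12, 10), error at position 3, error magnitude e = 4, c = [8, 6, 4, 11, 1].

Step 1: column multipliers v_i = (∏_{j≠i}(α_i − α_j))^{−1} mod 13.
  i = 1 (α = 12): (12−1)(12−3)(12−9)(12−6) = 11·9·3·6 = 1782 ≡ 1, so v_1 = 1^{−1} = 1 (mod 13).
  i = 2 (α = 1): (1−12)(1−3)(1−9)(1−6) = (−11)·(−2)·(−8)·(−5) = 880 ≡ 9, so v_2 = 9^{−1} = 3 (mod 13).
  i = 3 (α = 3): (3−12)(3−1)(3−9)(3−6) = (−9)·2·(−6)·(−3) = −324 ≡ 1, so v_3 = 1^{−1} = 1 (mod 13).
  i = 4 (α = 9): (9−12)(9−1)(9−3)(9−6) = (−3)·8·6·3 = −432 ≡ 10, so v_4 = 10^{−1} = 4 (mod 13).
  i = 5 (α = 6): (6−12)(6−1)(6−3)(6−9) = (−6)·5·3·(−3) = 270 ≡ 10, so v_5 = 10^{−1} = 4 (mod 13).
  v = [1, 3, 1, 4, 4].
Step 2: syndromes of r = [8, 6, 8, 11, 1] (all sums mod 13).
  S_0 = Σ v_i r_i = 1·8 + 3·6 + 1·8 + 4·11 + 4·1 = 82 ≡ 4.
  S_1 = Σ v_i α_i r_i = 1·12·8 + 3·1·6 + 1·3·8 + 4·9·11 + 4·6·1 = 558 ≡ 12.
  α_i^2 mod 13 = [1, 1, 9, 3, 10].
  S_2 = Σ v_i α_i^2 r_i = 1·1·8 + 3·1·6 + 1·9·8 + 4·3·11 + 4·10·1 = 270 ≡ 10.
  S = (4, 12, 10) ≠ 0, so r is not a codeword (an error is present).
Step 3: locate the error. For a single error e at position i, S_ℓ = v_i·e·α_i^ℓ, so α_err = S_1/S_0.
  S_0^{−1} = 4^{−1} = 10 (mod 13), so α_err = 12·10 = 120 ≡ 3 = α_3. Error position i = 3.
  Consistency check: S_2/S_1 = 10·12 = 120 ≡ 3 = α_err ✓ (single-error assumption holds).
Step 4: error magnitude e = S_0/v_3 = S_0·∏_{j≠3}(α_3 − α_j) = 4·1 = 4 ≡ 4 (mod 13).
Step 5: correct position 3: c_3 = r_3 − e = 8 − 4 ≡ 4 (mod 13). Hence c = [8, 6, 4, 11, 1].
  Check: interpolating c through the α_i gives m(x) = 7 + 12·x (degree < 2) with m(α_i) = c_i for every i, so c is indeed a codeword.


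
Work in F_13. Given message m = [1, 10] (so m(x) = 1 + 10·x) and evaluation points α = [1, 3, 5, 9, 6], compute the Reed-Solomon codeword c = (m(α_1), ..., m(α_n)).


c = [11, 5, 12, 0, 9]

Message polynomial: m(x) = 1 + 10·x (mod 13).
For each evaluation point α_i, compute m(α_i) mod 13:
  α_1 = 1: Horner steps 10 → 11, so m(1) = 11.
  α_2 = 3: Horner steps 10 → 5, so m(3) = 5.
  α_3 = 5: Horner steps 10 → 12, so m(5) = 12.
  α_4 = 9: Horner steps 10 → 0, so m(9) = 0.
  α_5 = 6: Horner steps 10 → 9, so m(6) = 9.
Codeword c = [11, 5, 12, 0, 9] ∈ F_13^5.


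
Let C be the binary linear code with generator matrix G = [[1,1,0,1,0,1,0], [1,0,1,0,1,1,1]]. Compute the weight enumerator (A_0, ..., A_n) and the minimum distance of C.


Weight distribution: A_0 = 1, A_4 = 1, A_5 = 2. Minimum distance d = 4.

Enumerate all 2^2 = 4 messages m ∈ F_2^2.
For each, compute codeword c = mG in F_2^7, then tally its weight.
  m = 00 → c = 0000000, weight = 0.
  m = 10 → c = 1101010, weight = 4.
  m = 01 → c = 1010111, weight = 5.
  m = 11 → c = 0111101, weight = 5.
Tally weights:
  weight 0: 1 codewords.
  weight 4: 1 codewords.
  weight 5: 2 codewords.
Minimum distance d = smallest w > 0 with A_w > 0 = 4.
Sanity: Σ A_w = 4 = 2^2 = 4 ✓.


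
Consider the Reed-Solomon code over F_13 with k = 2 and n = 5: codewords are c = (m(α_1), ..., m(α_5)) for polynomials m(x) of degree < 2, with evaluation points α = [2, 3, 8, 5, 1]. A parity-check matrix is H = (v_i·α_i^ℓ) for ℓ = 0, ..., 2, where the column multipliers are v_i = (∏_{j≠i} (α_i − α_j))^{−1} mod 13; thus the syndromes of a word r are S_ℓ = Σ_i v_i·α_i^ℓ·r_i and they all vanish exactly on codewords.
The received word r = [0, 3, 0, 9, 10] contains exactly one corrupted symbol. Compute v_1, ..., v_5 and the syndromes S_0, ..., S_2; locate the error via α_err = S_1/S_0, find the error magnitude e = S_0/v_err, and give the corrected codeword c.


S = (10, 2, 3), error at position 3, error magnitude e = 8, c = [0, 3, 5, 9, 10].

Step 1: column multipliers v_i = (∏_{j≠i}(α_i − α_j))^{−1} mod 13.
  i = 1 (α = 2): (2−3)(2−8)(2−5)(2−1) = (−1)·(−6)·(−3)·1 = −18 ≡ 8, so v_1 = 8^{−1} = 5 (mod 13).
  i = 2 (α = 3): (3−2)(3−8)(3−5)(3−1) = 1·(−5)·(−2)·2 = 20 ≡ 7, so v_2 = 7^{−1} = 2 (mod 13).
  i = 3 (α = 8): (8−2)(8−3)(8−5)(8−1) = 6·5·3·7 = 630 ≡ 6, so v_3 = 6^{−1} = 11 (mod 13).
  i = 4 (α = 5): (5−2)(5−3)(5−8)(5−1) = 3·2·(−3)·4 = −72 ≡ 6, so v_4 = 6^{−1} = 11 (mod 13).
  i = 5 (α = 1): (1−2)(1−3)(1−8)(1−5) = (−1)·(−2)·(−7)·(−4) = 56 ≡ 4, so v_5 = 4^{−1} = 10 (mod 13).
  v = [5, 2, 11, 11, 10].
Step 2: syndromes of r = [0, 3, 0, 9, 10] (all sums mod 13).
  S_0 = Σ v_i r_i = 5·0 + 2·3 + 11·0 + 11·9 + 10·10 = 205 ≡ 10.
  S_1 = Σ v_i α_i r_i = 5·2·0 + 2·3·3 + 11·8·0 + 11·5·9 + 10·1·10 = 613 ≡ 2.
  α_i^2 mod 13 = [4, 9, 12, 12, 1].
  S_2 = Σ v_i α_i^2 r_i = 5·4·0 + 2·9·3 + 11·12·0 + 11·12·9 + 10·1·10 = 1342 ≡ 3.
  S = (10, 2, 3) ≠ 0, so r is not a codeword (an error is present).
Step 3: locate the error. For a single error e at position i, S_ℓ = v_i·e·α_i^ℓ, so α_err = S_1/S_0.
  S_0^{−1} = 10^{−1} = 4 (mod 13), so α_err = 2·4 = 8 ≡ 8 = α_3. Error position i = 3.
  Consistency check: S_2/S_1 = 3·7 = 21 ≡ 8 = α_err ✓ (single-error assumption holds).
Step 4: error magnitude e = S_0/v_3 = S_0·∏_{j≠3}(α_3 − α_j) = 10·6 = 60 ≡ 8 (mod 13).
Step 5: correct position 3: c_3 = r_3 − e = 0 − 8 ≡ 5 (mod 13). Hence c = [0, 3, 5, 9, 10].
  Check: interpolating c through the α_i gives m(x) = 7 + 3·x (degree < 2) with m(α_i) = c_i for every i, so c is indeed a codeword.


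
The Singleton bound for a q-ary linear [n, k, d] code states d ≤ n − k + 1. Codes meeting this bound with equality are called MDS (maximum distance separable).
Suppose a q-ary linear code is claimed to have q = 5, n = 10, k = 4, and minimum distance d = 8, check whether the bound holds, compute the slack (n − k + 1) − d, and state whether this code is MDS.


Singleton RHS = n − k + 1 = 7, slack = -1, bound violated (no such code; not MDS).

Singleton bound: d ≤ n − k + 1.
Here n = 10, k = 4, so n − k + 1 = 7.
Given d = 8, check d ≤ 7: NO.
Slack = (n − k + 1) − d = -1.
The slack is negative: d = 8 exceeds n − k + 1 = 7 by 1, so the Singleton bound is violated and no linear [10, 4, 8]_5 code can exist. In particular it is not MDS (MDS requires d = n − k + 1 exactly).
Description: the claimed parameters are [10, 4, 8]_5; such a code would be impossible (violates the Singleton bound).


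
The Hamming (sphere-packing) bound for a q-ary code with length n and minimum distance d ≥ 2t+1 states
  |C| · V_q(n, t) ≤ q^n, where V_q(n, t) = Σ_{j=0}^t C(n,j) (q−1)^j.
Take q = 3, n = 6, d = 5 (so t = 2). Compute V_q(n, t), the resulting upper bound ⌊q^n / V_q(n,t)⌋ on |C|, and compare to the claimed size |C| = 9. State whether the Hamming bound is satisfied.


V_q(n, t) = 73, q^n = 729, Hamming bound = 9, |C| = 9 ≤ bound (satisfied).

Step 1: Compute V_q(n, t) = Σ_{j=0}^2 C(n, j) (q−1)^j.
  j = 0: C(6,0)·(2)^0 = 1·1 = 1.
  j = 1: C(6,1)·(2)^1 = 6·2 = 12.
  j = 2: C(6,2)·(2)^2 = 15·4 = 60.
  V_q(n, t) = 1 + 12 + 60 = 73.
Step 2: q^n = 3^6 = 729.
Step 3: Hamming bound ⌊q^n / V_q(n,t)⌋ = ⌊729/73⌋ = 9.
Step 4: Compare |C| = 9 to 9: satisfied.
The claimed |C| lies at the Hamming bound (tight).


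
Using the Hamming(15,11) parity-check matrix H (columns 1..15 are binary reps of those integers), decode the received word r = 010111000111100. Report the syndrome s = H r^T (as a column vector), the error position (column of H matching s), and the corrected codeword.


s = (0, 1, 0, 1)^T, error position = 5, corrected codeword c = 010101000111100

Compute s = H r^T mod 2 one row at a time:
  s_1 = 0 + 0 + 1 + 1 + 1 + 1 + 0 + 0 = 4 ≡ 0 (mod 2).
  s_2 = 1 + 1 + 1 + 0 + 1 + 1 + 0 + 0 = 5 ≡ 1 (mod 2).
  s_3 = 1 + 0 + 1 + 0 + 1 + 1 + 0 + 0 = 4 ≡ 0 (mod 2).
  s_4 = 0 + 0 + 1 + 0 + 0 + 1 + 1 + 0 = 3 ≡ 1 (mod 2).
s = (0, 1, 0, 1)^T — this equals column 5 of H (binary 0101), so error is at position 5.
Correct: flip bit 5 of r = 010111000111100 to get c = 010101000111100.


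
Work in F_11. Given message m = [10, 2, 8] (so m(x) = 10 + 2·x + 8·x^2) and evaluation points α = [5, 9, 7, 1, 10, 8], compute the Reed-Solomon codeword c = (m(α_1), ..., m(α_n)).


c = [0, 5, 9, 9, 5, 10]

Message polynomial: m(x) = 10 + 2·x + 8·x^2 (mod 11).
For each evaluation point α_i, compute m(α_i) mod 11:
  α_1 = 5: Horner steps 8 → 9 → 0, so m(5) = 0.
  α_2 = 9: Horner steps 8 → 8 → 5, so m(9) = 5.
  α_3 = 7: Horner steps 8 → 3 → 9, so m(7) = 9.
  α_4 = 1: Horner steps 8 → 10 → 9, so m(1) = 9.
  α_5 = 10: Horner steps 8 → 5 → 5, so m(10) = 5.
  α_6 = 8: Horner steps 8 → 0 → 10, so m(8) = 10.
Codeword c = [0, 5, 9, 9, 5, 10] ∈ F_11^6.


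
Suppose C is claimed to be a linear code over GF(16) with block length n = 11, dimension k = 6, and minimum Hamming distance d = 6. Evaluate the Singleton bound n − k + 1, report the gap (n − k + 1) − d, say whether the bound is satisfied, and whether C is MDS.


Singleton RHS = n − k + 1 = 6, slack = 0, bound satisfied, MDS.

Singleton bound: d ≤ n − k + 1.
Here n = 11, k = 6, so n − k + 1 = 6.
Given d = 6, check d ≤ 6: YES.
Slack = (n − k + 1) − d = 0.
The code is MDS (slack = 0).
Description: the claimed parameters are [11, 6, 6]_16; such a code would be MDS (meets Singleton bound).


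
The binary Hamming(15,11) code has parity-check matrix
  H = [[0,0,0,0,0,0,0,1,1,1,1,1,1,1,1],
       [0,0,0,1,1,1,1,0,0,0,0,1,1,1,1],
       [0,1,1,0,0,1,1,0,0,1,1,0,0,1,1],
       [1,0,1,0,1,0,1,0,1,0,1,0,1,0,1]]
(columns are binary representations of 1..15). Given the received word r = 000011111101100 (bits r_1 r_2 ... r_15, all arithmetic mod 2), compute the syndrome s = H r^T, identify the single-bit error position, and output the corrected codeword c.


s = (1, 1, 1, 0)^T, error position = 14, corrected codeword c = 000011111101110

Compute s = H r^T mod 2 one row at a time:
  s_1 = 1 + 1 + 1 + 0 + 1 + 1 + 0 + 0 = 5 ≡ 1 (mod 2).
  s_2 = 0 + 1 + 1 + 1 + 1 + 1 + 0 + 0 = 5 ≡ 1 (mod 2).
  s_3 = 0 + 0 + 1 + 1 + 1 + 0 + 0 + 0 = 3 ≡ 1 (mod 2).
  s_4 = 0 + 0 + 1 + 1 + 1 + 0 + 1 + 0 = 4 ≡ 0 (mod 2).
s = (1, 1, 1, 0)^T — this equals column 14 of H (binary 1110), so error is at position 14.
Correct: flip bit 14 of r = 000011111101100 to get c = 000011111101110.


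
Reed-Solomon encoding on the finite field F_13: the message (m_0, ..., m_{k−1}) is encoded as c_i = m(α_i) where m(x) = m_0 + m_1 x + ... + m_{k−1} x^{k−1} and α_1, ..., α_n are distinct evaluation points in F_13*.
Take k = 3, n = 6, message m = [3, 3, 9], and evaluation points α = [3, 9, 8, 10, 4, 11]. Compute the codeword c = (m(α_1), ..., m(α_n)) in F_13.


c = [2, 5, 5, 10, 3, 7]

Message polynomial: m(x) = 3 + 3·x + 9·x^2 (mod 13).
For each evaluation point α_i, compute m(α_i) mod 13:
  α_1 = 3: Horner steps 9 → 4 → 2, so m(3) = 2.
  α_2 = 9: Horner steps 9 → 6 → 5, so m(9) = 5.
  α_3 = 8: Horner steps 9 → 10 → 5, so m(8) = 5.
  α_4 = 10: Horner steps 9 → 2 → 10, so m(10) = 10.
  α_5 = 4: Horner steps 9 → 0 → 3, so m(4) = 3.
  α_6 = 11: Horner steps 9 → 11 → 7, so m(11) = 7.
Codeword c = [2, 5, 5, 10, 3, 7] ∈ F_13^6.
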